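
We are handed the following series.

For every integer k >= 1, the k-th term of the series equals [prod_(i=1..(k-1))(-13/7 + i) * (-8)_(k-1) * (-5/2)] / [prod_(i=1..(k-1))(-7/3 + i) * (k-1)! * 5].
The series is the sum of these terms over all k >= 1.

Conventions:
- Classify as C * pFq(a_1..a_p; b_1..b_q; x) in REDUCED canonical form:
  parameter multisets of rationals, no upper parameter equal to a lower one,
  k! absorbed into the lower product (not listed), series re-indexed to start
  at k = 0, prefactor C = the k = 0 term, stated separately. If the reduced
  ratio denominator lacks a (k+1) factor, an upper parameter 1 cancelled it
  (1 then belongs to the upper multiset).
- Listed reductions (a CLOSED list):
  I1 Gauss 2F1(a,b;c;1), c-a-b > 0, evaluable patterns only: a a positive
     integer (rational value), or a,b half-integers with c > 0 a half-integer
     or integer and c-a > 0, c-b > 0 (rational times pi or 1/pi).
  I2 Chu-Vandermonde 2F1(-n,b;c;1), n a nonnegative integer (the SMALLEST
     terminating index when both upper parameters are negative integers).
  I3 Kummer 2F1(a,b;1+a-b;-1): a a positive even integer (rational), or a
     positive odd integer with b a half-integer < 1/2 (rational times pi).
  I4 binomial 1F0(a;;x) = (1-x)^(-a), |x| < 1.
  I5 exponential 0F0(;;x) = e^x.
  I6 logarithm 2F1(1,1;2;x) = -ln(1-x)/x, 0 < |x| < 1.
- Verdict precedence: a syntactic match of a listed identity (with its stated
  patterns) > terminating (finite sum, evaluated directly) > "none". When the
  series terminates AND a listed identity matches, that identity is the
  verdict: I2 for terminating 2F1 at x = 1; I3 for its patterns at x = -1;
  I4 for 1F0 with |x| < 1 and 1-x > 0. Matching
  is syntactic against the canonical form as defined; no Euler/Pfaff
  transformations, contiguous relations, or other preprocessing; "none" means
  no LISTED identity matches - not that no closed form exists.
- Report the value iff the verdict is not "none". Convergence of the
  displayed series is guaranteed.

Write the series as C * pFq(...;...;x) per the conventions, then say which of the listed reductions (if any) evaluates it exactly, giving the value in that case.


This is -1/2 * 2F1(-8, -6/7; -4/3; 1) in reduced canonical form. Verdict: this is Chu-Vandermonde (I2) (terminating 2F1 at x = 1 with n = 8, b = -6/7, c = -4/3). Hence: 1480300070/686011319.

Structural cue: from the first term -1/2: the constant factors (prefactor -1/2) combine into one prefactor.
Adjacent-term ratio: r(k) = 1 * (k-8) (k-6/7) / [(k-4/3) (k+1)] ; factor over Q: parameters, x = 1, and C = -1/2.


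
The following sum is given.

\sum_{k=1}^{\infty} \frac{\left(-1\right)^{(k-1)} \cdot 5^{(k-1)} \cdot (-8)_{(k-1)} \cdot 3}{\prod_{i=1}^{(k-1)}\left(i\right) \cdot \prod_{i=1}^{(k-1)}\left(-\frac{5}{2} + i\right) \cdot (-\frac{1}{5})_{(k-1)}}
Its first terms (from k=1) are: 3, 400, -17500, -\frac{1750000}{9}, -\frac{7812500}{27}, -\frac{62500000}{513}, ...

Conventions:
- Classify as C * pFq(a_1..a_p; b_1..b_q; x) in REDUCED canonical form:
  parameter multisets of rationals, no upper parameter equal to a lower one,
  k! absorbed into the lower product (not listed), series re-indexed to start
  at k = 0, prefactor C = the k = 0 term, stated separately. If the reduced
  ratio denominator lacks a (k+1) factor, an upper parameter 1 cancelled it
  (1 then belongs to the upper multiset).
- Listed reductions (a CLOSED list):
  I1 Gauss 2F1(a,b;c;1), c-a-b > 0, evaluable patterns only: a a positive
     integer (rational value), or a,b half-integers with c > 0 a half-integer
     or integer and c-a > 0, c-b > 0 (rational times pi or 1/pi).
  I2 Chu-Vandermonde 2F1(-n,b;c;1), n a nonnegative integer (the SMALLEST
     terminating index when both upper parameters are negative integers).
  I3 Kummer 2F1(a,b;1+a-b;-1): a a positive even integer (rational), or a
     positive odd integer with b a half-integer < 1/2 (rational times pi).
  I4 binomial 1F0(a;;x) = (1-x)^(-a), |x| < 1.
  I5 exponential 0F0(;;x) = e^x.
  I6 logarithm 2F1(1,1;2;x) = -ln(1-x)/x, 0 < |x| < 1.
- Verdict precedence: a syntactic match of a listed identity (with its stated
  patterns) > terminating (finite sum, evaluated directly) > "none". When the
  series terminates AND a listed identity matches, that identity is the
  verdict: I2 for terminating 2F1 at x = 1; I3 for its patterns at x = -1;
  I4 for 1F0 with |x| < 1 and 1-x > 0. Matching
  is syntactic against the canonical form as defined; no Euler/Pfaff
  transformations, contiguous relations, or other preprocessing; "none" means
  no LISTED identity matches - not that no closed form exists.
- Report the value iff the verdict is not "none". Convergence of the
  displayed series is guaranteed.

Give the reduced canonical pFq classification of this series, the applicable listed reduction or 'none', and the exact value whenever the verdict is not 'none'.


This is 3 * 1F2(-8; -\frac{3}{2}, -\frac{1}{5}; -5) in reduced canonical form. Verdict: terminating - upper -8 stops the sum at k = 8; the 9 terms are added exactly. Value: -\frac{262492911430991}{408953853}.

First insight: t_0 = 3 here, and the lower running product (C = 3, x = -5) is a rising factorial.
Consecutive-term ratio: r(k) = -5 * (k-8) / [(k-\frac{3}{2}) (k-\frac{1}{5}) (k+1)] - poly over poly, x = -5 from leading terms; C = 3 at k = 0.


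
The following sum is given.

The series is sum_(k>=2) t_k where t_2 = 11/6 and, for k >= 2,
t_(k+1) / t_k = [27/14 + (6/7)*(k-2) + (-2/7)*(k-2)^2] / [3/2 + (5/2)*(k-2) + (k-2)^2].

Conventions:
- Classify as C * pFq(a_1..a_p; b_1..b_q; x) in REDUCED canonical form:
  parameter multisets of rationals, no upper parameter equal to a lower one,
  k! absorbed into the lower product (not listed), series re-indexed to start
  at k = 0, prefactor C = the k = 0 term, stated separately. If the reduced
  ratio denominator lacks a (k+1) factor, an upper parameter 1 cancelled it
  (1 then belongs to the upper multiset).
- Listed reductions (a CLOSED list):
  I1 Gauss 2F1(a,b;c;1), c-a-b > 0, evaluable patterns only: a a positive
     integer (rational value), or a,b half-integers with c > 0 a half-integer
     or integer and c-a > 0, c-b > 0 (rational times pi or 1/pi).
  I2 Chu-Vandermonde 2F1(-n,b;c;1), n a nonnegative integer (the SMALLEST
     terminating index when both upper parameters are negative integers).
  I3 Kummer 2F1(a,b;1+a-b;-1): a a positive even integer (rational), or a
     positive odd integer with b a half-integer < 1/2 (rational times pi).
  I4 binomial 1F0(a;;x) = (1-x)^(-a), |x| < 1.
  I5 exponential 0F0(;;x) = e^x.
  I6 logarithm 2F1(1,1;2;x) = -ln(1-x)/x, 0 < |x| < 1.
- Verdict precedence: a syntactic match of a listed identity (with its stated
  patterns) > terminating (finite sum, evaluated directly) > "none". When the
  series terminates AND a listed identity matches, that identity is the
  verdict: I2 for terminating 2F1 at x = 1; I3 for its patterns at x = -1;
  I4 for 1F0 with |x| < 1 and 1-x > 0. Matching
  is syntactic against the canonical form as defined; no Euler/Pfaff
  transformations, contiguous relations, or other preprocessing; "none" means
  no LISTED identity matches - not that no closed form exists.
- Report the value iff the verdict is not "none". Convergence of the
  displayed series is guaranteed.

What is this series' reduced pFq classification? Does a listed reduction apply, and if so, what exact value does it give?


The tell: t_0 = 11/6 here, and the ratio is unreduced: k + 3/2 divides both sides (prefactor 11/6).
Adjacent-term ratio: r(k) = (-2/7) * (k-9/2) / [(k+1)] - rational; roots negated = parameters, x = (-2/7), C = 11/6.

At argument -2/7: a 1F0 with upper {-9/2}, lower {-}, scaled by C = 11/6. Verdict (x = -2/7): the binomial series (I4) applies (the 1F0 binomial series: exponent 9/2, x = -2/7). Exact value: (11/6) * (9/7)^(9/2).


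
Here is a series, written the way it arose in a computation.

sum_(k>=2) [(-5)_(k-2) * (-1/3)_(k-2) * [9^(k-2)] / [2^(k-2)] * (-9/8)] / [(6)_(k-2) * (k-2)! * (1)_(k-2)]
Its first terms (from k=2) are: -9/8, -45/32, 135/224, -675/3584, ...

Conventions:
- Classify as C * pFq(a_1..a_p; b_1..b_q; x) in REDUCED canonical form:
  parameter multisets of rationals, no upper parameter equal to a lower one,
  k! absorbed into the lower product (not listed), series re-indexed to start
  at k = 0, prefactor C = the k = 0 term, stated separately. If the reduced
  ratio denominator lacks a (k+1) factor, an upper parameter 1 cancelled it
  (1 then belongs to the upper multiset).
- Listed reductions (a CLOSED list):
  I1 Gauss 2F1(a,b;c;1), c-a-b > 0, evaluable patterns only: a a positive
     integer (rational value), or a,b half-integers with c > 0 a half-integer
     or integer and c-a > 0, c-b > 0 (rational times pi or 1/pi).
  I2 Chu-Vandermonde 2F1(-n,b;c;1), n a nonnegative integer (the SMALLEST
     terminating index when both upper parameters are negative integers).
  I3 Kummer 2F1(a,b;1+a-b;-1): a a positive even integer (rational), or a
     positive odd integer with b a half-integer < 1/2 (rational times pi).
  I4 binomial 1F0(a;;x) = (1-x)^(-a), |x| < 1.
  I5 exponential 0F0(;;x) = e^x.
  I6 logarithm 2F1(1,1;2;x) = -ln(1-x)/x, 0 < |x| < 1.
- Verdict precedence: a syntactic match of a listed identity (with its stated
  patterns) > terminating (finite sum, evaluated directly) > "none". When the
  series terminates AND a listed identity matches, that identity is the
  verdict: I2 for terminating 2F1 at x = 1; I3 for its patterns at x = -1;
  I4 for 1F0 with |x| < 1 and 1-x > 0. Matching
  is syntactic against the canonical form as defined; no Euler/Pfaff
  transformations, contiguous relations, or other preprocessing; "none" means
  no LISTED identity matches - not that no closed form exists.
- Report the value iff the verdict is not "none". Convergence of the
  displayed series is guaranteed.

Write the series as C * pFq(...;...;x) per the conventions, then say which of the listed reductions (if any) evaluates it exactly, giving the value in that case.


x = 9/2 here; the reduced form reads 2F2, upper {-5, -1/3}, lower {1, 6}, C = -9/8. Verdict: terminating - upper -5 stops the sum at k = 5; the 6 terms are added exactly. Hence: -299277/143360.

Key step: with t_0 = -9/8, (1)_k (prefactor -9/8) is k! itself.
Step ratio: r(k) = (9/2) * (k-5) (k-1/3) / [(k+1) (k+6) (k+1)] - rational in k. x = (9/2); t_0 = -9/8; negate the roots.


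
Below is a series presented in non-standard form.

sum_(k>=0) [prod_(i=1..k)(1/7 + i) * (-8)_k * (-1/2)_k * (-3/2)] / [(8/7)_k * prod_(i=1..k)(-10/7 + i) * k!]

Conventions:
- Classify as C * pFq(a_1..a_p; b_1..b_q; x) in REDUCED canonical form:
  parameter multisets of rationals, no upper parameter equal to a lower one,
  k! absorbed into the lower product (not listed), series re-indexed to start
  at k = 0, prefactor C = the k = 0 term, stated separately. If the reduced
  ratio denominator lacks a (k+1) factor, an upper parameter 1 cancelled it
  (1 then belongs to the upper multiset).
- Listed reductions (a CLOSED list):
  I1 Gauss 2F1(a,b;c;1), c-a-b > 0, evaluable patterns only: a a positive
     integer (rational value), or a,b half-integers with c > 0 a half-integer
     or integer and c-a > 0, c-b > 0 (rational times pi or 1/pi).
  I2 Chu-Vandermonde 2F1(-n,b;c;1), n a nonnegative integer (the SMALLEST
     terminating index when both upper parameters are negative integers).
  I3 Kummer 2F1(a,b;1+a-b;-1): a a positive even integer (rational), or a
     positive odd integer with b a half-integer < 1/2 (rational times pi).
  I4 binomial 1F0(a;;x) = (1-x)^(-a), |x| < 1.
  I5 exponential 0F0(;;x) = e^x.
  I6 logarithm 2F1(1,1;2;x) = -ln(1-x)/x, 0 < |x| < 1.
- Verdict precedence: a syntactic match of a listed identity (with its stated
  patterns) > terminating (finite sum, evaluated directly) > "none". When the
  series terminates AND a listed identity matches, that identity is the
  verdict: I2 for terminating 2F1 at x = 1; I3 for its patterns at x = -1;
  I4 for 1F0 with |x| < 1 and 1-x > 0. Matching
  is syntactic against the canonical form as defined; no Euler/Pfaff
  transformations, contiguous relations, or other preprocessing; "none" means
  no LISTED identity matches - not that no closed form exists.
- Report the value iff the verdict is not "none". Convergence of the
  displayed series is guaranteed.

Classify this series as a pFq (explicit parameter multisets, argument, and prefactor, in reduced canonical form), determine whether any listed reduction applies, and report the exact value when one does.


Classification (C = -3/2): 2F1 with upper {-8, -1/2}, lower {-3/7}, argument x = 1. Verdict: Chu-Vandermonde (I2) fires (terminating 2F1 at x = 1 with n = 8, b = -1/2, c = -3/7). Hence: 85792353/78381056.

First insight: t_0 being -3/2, the parameter 8/7 appears in both the upper and lower lists and cancels.
Adjacent-term ratio: r(k) = 1 * (k-8) (k-1/2) / [(k-3/7) (k+1)] - rational in k. x = 1; t_0 = -3/2; negate the roots.


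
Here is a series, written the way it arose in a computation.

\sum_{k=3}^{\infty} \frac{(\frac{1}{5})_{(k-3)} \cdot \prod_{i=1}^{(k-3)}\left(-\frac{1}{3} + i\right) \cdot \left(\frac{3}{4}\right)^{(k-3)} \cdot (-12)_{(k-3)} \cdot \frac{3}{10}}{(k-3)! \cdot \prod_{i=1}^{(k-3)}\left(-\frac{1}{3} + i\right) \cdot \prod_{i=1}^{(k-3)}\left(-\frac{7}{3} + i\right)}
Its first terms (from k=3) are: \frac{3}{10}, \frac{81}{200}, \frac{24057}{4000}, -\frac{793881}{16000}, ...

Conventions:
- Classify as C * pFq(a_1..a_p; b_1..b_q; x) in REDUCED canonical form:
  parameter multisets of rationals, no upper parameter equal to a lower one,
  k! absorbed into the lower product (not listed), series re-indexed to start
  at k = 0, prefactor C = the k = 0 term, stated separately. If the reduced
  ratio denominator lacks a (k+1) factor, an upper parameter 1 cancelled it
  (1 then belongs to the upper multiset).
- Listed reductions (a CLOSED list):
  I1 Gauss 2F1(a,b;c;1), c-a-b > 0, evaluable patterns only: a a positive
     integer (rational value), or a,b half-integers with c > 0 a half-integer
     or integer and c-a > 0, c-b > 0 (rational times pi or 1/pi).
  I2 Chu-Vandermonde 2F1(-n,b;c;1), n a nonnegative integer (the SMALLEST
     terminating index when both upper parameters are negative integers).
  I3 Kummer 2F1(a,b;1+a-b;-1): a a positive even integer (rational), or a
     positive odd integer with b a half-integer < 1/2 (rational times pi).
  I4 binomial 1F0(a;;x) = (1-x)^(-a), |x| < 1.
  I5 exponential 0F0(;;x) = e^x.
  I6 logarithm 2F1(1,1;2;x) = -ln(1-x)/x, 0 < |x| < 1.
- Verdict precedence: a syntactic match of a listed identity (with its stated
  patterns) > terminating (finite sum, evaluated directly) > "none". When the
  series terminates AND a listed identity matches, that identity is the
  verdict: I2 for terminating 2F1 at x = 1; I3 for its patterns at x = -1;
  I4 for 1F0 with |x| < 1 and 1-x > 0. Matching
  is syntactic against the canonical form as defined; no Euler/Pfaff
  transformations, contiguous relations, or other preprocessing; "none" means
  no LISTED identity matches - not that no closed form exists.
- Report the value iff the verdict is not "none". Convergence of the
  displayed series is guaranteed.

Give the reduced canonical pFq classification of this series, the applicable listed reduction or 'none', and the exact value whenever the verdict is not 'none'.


Classification (C = \frac{3}{10}): 2F1 with upper {-12, \frac{1}{5}}, lower {-\frac{4}{3}}, argument x = \frac{3}{4}. Verdict: terminating - no listed pattern fits, but -12 in the upper list cuts the series at k = 12; direct evaluation. Value: \frac{33827096168400036711}{126208000000000000000}.

First insight: x = \frac{3}{4} and the lower running product (C = 3/10, x = 3/4) is a rising factorial.
Consecutive-term ratio: r(k) = \frac{3}{4} * (k-12) (k+\frac{1}{5}) / [(k-\frac{4}{3}) (k+1)] ; factor over Q: parameters, x = \frac{3}{4}, and C = \frac{3}{10}.


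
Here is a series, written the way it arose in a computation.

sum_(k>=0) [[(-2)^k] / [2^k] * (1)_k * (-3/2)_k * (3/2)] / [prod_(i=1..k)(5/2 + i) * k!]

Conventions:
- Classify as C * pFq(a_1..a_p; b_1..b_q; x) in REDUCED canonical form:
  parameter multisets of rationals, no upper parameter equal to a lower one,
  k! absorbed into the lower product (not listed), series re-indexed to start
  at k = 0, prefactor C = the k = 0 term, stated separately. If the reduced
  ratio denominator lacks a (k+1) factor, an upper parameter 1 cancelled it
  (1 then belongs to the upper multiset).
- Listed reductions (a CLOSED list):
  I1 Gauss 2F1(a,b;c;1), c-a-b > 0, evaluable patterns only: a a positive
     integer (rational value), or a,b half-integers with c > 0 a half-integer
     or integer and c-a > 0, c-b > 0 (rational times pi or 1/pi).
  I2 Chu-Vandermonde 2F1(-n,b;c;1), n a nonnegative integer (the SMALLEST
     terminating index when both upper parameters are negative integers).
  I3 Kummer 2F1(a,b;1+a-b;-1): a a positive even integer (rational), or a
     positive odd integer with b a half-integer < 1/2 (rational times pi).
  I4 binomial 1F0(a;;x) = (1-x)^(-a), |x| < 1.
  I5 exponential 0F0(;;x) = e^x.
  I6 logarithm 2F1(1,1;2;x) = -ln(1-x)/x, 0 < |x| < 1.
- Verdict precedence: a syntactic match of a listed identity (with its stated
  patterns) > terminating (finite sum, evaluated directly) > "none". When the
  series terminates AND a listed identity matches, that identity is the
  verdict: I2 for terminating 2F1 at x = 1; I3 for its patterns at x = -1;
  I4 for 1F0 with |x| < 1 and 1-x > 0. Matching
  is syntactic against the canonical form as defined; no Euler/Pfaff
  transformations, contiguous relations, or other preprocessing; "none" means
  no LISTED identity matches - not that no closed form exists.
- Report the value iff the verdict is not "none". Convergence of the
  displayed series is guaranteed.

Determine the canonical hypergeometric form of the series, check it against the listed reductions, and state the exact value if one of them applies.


Canonical form: C = 3/2 times 2F1 with upper {-3/2, 1}, lower {7/2}, x = -1. Verdict: Kummer's theorem (I3) applies (x = -1; c = 7/2 equals 1+a-b for upper {-3/2, 1}: listed pattern). Value: (45/64) * pi.

Structural cue: with t_0 = 3/2, the two k-th powers (prefactor 3/2) combine into one argument.
Adjacent-term ratio: r(k) = (-1) * (k-3/2) (k+1) / [(k+7/2) (k+1)] ; factor over Q: parameters, x = (-1), and C = 3/2.


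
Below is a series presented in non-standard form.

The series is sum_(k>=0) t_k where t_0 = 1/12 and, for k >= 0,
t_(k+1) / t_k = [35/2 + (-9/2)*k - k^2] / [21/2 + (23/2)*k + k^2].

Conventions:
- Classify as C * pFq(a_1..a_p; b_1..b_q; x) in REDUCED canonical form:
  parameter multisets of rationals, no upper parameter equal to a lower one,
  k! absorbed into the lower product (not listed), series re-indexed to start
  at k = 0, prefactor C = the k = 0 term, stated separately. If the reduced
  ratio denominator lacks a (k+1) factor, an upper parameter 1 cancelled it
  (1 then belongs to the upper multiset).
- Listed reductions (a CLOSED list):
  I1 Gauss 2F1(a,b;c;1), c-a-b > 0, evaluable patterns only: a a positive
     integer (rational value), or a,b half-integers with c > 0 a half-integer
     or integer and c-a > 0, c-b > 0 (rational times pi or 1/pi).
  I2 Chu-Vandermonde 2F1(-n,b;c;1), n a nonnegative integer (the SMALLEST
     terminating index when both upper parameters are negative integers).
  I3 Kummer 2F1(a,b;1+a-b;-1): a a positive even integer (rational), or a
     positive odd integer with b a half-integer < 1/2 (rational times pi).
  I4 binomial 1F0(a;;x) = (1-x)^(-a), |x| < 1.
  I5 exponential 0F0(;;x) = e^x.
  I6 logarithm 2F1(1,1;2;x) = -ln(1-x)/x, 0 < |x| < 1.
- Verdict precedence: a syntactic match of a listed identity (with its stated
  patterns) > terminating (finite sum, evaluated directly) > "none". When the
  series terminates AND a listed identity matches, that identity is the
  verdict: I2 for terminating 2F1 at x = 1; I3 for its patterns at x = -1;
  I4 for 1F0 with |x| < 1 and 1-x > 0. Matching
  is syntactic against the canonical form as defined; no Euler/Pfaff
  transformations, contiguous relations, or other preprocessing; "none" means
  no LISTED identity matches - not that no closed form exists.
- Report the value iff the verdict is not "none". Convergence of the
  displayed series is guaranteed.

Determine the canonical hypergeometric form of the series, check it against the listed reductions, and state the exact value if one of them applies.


This is 1/12 * 2F1(-5/2, 7; 21/2; -1) in reduced canonical form. Verdict (x = -1): Kummer (I3) applies (x = -1; c = 21/2 equals 1+a-b for upper {-5/2, 7}: listed pattern). Its exact value is (1616615/16777216) * pi.

First insight: t_0 = 1/12 here, and the expanded ratio factors over Q; C = 1/12, x = -1, roots give parameters.
Adjacent-term ratio: r(k) = (-1) * (k-5/2) (k+7) / [(k+21/2) (k+1)] ; factor over Q: parameters, x = (-1), and C = 1/12.


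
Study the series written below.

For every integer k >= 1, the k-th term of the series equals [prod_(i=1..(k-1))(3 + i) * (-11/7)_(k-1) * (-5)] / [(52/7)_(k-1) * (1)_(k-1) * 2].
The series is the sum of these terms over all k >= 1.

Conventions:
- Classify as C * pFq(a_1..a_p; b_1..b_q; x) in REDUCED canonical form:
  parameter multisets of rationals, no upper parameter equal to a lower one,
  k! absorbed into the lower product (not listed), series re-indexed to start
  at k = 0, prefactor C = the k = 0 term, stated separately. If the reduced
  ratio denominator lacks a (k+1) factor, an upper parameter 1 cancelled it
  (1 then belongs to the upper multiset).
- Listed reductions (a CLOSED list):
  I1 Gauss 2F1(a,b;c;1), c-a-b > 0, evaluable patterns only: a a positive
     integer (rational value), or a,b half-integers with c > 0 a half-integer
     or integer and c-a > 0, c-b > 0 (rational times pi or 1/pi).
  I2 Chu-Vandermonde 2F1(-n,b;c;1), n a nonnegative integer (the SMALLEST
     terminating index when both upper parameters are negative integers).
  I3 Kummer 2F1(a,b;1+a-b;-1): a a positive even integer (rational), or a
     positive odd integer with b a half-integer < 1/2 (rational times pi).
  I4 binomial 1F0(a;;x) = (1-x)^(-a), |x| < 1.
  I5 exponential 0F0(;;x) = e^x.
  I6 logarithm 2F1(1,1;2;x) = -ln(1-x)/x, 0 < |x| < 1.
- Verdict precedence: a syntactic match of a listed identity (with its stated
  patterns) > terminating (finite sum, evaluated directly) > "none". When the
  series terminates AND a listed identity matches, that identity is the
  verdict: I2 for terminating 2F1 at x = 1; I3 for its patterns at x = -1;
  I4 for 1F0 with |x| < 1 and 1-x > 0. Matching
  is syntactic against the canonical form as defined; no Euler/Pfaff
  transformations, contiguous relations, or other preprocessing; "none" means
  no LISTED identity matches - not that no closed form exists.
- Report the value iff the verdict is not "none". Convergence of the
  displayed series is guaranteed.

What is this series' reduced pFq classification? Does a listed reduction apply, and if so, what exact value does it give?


At argument 1: a 2F1 with upper {-11/7, 4}, lower {52/7}, scaled by C = -5/2. Verdict at x = 1: Gauss (I1, integer-parameter pattern) matches (x = 1: the Gamma ratio telescopes since c-a-b = 5 > 0 and a = 4 in Z>0). Value: -26505/33614.

First insight: x = 1 and the running product (C = -5/2, x = 1) telescopes to a rising factorial.
Ratio: r(k) = 1 * (k-11/7) (k+4) / [(k+52/7) (k+1)] - rational in k, leading ratio 1; with t_0 = -5/2, classification follows.


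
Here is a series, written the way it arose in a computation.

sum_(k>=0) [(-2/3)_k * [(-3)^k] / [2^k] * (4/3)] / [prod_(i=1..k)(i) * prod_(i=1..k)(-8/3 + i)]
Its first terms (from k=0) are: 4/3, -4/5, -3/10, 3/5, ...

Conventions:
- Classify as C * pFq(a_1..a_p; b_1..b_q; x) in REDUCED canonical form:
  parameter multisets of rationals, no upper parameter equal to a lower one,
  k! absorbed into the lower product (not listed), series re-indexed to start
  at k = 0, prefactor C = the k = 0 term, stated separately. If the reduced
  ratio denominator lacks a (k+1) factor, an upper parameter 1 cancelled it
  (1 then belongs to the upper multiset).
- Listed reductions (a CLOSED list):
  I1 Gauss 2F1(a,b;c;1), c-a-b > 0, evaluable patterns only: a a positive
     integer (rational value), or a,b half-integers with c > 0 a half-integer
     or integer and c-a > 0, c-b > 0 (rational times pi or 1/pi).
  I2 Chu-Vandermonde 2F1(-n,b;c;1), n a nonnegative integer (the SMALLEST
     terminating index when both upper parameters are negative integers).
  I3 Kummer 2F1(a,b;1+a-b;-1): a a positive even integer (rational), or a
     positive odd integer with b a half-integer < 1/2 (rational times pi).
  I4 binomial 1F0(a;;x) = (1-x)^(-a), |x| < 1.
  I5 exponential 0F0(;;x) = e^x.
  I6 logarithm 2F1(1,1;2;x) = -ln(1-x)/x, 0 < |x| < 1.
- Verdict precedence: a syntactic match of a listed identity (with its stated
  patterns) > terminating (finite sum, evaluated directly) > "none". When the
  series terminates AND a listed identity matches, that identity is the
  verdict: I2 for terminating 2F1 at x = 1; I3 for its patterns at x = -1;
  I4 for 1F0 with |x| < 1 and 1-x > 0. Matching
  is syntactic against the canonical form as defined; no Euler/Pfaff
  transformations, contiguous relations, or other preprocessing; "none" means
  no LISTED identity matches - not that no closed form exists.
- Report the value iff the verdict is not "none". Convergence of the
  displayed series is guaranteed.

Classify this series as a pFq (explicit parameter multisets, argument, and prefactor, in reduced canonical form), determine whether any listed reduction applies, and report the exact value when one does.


At argument -3/2: a 1F1 with upper {-2/3}, lower {-5/3}, scaled by C = 4/3. Verdict: none here - no I1-I6 shape fits x = -3/2 with lower {-5/3}.

First insight: with t_0 = 4/3, the lower running product (prefactor 4/3) is a rising factorial.
Adjacent-term ratio: r(k) = (-3/2) * (k-2/3) / [(k-5/3) (k+1)] - rational in k, leading ratio (-3/2); with t_0 = 4/3, classification follows.


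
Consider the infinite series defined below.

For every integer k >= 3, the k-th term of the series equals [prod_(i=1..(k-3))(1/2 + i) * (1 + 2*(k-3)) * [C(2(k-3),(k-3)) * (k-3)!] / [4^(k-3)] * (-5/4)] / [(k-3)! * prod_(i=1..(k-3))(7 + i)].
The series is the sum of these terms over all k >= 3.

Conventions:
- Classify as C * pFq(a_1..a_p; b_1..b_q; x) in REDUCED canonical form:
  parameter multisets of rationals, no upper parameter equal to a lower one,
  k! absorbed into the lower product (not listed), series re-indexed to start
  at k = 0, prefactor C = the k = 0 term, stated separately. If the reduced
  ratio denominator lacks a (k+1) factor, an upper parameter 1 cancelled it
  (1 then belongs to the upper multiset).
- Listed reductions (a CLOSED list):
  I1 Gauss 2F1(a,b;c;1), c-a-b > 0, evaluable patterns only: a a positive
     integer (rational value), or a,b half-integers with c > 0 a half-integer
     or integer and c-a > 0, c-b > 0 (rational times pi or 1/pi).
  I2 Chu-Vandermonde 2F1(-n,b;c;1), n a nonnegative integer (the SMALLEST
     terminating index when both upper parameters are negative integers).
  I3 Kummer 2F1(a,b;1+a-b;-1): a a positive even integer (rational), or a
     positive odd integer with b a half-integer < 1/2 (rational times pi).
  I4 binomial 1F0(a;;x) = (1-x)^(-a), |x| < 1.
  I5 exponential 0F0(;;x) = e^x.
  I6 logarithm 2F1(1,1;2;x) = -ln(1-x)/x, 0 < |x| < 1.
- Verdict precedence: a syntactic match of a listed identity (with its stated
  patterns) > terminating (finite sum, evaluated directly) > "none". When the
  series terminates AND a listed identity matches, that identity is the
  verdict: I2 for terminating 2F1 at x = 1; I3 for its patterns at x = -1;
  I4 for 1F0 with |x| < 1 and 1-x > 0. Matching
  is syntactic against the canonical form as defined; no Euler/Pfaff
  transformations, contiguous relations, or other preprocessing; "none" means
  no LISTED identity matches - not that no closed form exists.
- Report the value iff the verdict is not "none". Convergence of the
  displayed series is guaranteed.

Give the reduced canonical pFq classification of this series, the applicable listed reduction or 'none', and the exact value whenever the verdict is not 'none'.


At argument 1: a 2F1 with upper {3/2, 3/2}, lower {8}, scaled by C = -5/4. Verdict (x = 1): Gauss's theorem I1 (half-integer case) applies (x = 1; upper {3/2, 3/2} half-integers, c = 8 in the evaluable pattern). Hence: (-131072/22869) / pi.

Structural cue: with t_0 = -5/4, the (2k+1) factor (prefactor -5/4) shifts (1/2)_k to (3/2)_k.
Ratio: r(k) = 1 * (k+3/2) (k+3/2) / [(k+8) (k+1)] - rational in k. x = 1; t_0 = -5/4; negate the roots.


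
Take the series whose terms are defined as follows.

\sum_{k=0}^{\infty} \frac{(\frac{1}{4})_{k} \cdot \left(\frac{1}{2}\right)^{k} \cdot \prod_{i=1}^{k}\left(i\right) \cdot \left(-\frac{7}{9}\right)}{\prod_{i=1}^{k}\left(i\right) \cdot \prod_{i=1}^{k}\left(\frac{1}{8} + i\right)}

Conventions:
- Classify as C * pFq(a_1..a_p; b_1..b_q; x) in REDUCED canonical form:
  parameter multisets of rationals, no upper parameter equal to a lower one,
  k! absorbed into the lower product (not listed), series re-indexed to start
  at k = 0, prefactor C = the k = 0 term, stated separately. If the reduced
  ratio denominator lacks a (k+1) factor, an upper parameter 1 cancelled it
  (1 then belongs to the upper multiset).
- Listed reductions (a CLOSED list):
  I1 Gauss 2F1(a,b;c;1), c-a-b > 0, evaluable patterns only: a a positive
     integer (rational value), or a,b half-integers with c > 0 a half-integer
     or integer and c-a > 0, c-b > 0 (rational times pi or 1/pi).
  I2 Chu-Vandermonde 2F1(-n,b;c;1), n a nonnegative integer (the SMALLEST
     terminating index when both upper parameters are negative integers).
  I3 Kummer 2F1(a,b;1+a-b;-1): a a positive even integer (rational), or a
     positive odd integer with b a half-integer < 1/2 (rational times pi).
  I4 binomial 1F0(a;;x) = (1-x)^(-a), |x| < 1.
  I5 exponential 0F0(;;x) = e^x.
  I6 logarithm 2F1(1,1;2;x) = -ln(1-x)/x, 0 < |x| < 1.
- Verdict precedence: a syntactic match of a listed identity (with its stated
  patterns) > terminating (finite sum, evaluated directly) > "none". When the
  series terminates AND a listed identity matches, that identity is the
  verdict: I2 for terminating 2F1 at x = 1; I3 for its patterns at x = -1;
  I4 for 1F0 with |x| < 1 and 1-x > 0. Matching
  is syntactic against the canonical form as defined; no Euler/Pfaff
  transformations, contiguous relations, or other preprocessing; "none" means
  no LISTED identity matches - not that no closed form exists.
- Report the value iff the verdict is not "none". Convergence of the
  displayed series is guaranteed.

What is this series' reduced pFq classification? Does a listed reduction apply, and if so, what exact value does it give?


Key step: t_0 = -\frac{7}{9} here, and the running product (C = -7/9) telescopes to a rising factorial.
Step ratio: r(k) = \frac{1}{2} * (k+\frac{1}{4}) (k+1) / [(k+\frac{9}{8}) (k+1)] - rational in k. x = \frac{1}{2}; t_0 = -\frac{7}{9}; negate the roots.

This is -\frac{7}{9} * 2F1(\frac{1}{4}, 1; \frac{9}{8}; \frac{1}{2}) in reduced canonical form. Verdict: none. No listed pattern accepts 2F1(\frac{1}{4}, 1; \frac{9}{8}; \frac{1}{2}).


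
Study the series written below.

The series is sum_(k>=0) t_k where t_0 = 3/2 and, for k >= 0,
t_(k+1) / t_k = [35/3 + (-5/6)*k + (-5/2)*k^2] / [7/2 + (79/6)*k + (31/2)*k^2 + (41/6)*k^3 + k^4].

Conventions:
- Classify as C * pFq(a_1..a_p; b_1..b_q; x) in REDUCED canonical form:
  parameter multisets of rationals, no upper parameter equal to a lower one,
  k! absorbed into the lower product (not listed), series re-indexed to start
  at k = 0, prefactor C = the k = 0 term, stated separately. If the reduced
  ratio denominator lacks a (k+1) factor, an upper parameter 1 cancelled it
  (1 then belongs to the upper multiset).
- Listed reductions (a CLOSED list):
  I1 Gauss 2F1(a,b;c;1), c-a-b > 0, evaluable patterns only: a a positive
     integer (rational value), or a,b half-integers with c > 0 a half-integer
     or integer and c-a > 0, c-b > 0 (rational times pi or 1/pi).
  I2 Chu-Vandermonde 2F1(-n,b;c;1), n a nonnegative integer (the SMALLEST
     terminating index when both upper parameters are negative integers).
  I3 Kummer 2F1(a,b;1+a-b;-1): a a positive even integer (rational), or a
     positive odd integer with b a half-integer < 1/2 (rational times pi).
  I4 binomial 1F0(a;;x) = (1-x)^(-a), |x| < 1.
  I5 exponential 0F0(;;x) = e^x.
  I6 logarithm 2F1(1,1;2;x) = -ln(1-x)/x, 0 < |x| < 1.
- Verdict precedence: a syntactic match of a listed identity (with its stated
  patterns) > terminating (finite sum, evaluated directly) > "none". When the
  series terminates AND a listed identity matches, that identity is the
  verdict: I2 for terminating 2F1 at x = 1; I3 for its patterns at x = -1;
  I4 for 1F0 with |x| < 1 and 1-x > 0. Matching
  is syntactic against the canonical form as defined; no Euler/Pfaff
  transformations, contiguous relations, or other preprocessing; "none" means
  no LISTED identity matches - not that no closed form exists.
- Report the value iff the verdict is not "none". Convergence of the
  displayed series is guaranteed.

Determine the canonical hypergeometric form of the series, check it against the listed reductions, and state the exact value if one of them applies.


With C = 3/2: the canonical form is 1F2(-2; 1/2, 3; -5/2). Verdict: terminating - upper -2 stops the sum at k = 2; the 3 terms are added exactly. Value: 181/24.

Key observation: with t_0 = 3/2, the parameter 7/3 appears in both the upper and lower lists and cancels.
Adjacent-term ratio: r(k) = (-5/2) * (k-2) / [(k+1/2) (k+3) (k+1)] - rational; roots negated = parameters, x = (-5/2), C = 3/2.


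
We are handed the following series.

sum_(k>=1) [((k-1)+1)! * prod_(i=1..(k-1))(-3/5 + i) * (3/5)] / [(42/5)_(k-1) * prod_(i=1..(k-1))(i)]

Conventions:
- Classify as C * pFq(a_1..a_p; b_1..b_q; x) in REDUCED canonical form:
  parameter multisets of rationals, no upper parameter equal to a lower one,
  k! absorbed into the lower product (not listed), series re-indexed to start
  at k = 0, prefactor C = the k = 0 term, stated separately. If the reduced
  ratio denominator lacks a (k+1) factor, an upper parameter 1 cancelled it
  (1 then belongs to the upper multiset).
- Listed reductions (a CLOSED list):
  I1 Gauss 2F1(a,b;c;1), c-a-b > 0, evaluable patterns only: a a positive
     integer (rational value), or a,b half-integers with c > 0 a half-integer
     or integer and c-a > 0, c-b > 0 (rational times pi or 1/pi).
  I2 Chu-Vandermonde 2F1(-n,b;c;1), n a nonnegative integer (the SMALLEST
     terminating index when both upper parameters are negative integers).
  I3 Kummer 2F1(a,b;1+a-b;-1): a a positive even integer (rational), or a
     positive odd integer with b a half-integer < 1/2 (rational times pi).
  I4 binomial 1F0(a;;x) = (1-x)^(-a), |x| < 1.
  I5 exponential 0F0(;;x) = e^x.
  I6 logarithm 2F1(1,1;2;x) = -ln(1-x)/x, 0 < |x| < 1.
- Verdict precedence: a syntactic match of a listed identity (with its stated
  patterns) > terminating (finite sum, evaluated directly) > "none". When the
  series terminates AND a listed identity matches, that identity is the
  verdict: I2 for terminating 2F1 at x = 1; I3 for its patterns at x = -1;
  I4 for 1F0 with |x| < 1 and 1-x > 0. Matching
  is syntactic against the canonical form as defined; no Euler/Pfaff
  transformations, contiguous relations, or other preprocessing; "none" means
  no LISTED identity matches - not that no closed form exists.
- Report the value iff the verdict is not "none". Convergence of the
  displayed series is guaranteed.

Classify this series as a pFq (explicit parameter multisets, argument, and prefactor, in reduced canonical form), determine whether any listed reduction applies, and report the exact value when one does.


This is 3/5 * 2F1(2/5, 2; 42/5; 1) in reduced canonical form. Verdict: this is Gauss's theorem (I1) (x = 1: the Gamma ratio telescopes since c-a-b = 6 > 0 and a = 2 in Z>0). Value: 592/875.

Structural cue: t_0 = 3/5 here, and the product of the first k integers (C = 3/5, x = 1) is k!.
Ratio: r(k) = 1 * (k+2/5) (k+2) / [(k+42/5) (k+1)] - rational; roots negated = parameters, x = 1, C = 3/5.


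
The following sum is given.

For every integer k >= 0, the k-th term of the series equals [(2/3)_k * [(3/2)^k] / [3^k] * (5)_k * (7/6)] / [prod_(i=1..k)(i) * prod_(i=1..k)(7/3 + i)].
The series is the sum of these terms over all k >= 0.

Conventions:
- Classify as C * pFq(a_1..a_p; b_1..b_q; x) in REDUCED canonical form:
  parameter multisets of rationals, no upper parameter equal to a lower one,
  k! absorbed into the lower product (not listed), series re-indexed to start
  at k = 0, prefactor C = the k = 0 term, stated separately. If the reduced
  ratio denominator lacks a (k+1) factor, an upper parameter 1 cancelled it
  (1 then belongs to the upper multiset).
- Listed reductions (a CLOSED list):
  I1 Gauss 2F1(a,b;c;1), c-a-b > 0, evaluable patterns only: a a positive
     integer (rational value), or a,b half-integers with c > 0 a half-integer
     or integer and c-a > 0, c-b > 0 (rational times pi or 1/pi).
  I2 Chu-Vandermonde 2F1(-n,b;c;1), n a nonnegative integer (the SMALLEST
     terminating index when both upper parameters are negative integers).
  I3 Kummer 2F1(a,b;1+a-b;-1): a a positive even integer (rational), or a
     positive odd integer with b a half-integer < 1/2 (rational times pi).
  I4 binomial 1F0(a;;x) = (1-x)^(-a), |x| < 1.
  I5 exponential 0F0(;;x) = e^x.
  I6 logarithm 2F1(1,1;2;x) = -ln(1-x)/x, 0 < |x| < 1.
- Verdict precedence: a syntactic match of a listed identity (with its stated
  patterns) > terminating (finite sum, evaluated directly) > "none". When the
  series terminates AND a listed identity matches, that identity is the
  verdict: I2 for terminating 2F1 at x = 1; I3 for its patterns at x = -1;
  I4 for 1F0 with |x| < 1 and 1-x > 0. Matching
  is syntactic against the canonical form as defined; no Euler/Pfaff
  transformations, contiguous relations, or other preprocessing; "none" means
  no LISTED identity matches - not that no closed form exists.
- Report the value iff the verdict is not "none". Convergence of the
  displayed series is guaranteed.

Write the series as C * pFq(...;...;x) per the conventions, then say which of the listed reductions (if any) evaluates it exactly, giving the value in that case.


At argument 1/2: a 2F1 with upper {2/3, 5}, lower {10/3}, scaled by C = 7/6. Verdict: none. No listed pattern accepts 2F1(2/3, 5; 10/3; 1/2).

First insight: x = (1/2) and the lower running product (prefactor 7/6) is a rising factorial.
Step ratio: r(k) = (1/2) * (k+2/3) (k+5) / [(k+10/3) (k+1)] ; factor over Q: parameters, x = (1/2), and C = 7/6.


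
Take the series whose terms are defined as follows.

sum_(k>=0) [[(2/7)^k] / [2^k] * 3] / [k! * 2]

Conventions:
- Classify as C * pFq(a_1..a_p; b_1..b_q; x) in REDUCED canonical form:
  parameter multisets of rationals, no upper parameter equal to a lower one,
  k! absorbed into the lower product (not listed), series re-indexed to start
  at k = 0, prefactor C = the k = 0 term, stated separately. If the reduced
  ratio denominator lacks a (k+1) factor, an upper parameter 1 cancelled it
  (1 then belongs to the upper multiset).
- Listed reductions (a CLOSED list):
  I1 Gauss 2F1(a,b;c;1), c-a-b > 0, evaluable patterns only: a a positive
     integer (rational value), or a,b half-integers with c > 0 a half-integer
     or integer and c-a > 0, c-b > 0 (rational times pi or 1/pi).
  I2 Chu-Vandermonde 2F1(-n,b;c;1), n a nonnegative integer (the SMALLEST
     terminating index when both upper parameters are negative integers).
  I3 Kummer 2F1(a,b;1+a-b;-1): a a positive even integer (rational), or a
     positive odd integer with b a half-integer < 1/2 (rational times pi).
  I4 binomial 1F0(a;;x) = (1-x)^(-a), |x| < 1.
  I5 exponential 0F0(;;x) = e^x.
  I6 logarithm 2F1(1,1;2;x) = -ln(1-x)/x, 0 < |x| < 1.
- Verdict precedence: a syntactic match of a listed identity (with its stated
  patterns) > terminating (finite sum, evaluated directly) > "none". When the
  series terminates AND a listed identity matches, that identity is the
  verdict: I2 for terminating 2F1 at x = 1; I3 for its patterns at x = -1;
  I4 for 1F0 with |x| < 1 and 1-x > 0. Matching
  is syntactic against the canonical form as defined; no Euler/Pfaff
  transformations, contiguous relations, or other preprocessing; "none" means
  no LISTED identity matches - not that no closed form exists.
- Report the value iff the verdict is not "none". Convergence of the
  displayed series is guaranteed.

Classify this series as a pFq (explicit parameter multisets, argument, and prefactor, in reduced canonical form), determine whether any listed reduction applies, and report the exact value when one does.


Key observation: from the first term 3/2: the constant factors (C = 3/2, x = 1/7) combine into one prefactor.
Consecutive-term ratio: r(k) = (1/7) * 1 / [(k+1)] - rational; roots negated = parameters, x = (1/7), C = 3/2.

Reduced: x = 1/7, 0F0, upper = {-}, lower = {-}, C = 3/2. Verdict: exponential (I5) applies (the 0F0 exponential series at x = 1/7). Its exact value is (3/2) * e^(1/7).
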